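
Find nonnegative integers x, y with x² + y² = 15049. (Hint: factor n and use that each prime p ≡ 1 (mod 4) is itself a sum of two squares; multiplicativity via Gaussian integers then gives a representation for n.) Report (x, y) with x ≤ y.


Step 1: Factor n = 15049 = 101 · 149.
Step 2: Check the mod-4 condition on each prime factor: 101 ≡ 1 (mod 4), exponent 1; 149 ≡ 1 (mod 4), exponent 1.
All primes ≡ 3 (mod 4) appear to even exponent (or don't appear), so by the two-squares theorem n IS expressible as a sum of two squares.
Step 3: Build a representation. Here n = 101 · 149 is a product of primes ≡ 1 (mod 4). Each prime p ≡ 1 (mod 4) is itself a sum of two squares; find a² by testing p − a² for a perfect square:
  101: 101 − 1² = 100 = 10² ⇒ 101 = 1² + 10².
  149: 149 − 1² = 148, 149 − 2² = 145, 149 − 3² = 140, 149 − 4² = 133, 149 − 5² = 124, 149 − 6² = 113, 149 − 7² = 100 = 10² ⇒ 149 = 7² + 10².
  Combine using the Brahmagupta–Fibonacci identity (a² + b²)(c² + d²) = (ac − bd)² + (ad + bc)² = (ac + bd)² + (ad − bc)²:
  101 · 149 = 15049: from (1² + 10²)(7² + 10²), take (1·7 − 10·10, 1·10 + 10·7) = (7 − 100, 10 + 70) = (-93, 80); dropping signs (only squares matter) gives (93, 80); check 93² + 80² = 8649 + 6400 = 15049 ✓.
Step 4: Order so x ≤ y and verify: 80² + 93² = 6400 + 8649 = 15049 = n. ✓

n = 15049 = 80² + 93² (one valid representation with x ≤ y).


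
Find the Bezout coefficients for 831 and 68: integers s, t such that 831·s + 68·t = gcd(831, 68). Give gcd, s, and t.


Euclidean algorithm on (831, 68) — divide until remainder is 0:
  831 = 12 · 68 + 15
  68 = 4 · 15 + 8
  15 = 1 · 8 + 7
  8 = 1 · 7 + 1
  7 = 7 · 1 + 0
gcd(831, 68) = 1.
Track Bezout coefficients alongside the remainders: start with r₀ = 831 = a·1 + b·0 (s = 1, t = 0) and r₁ = 68 = a·0 + b·1 (s = 0, t = 1); each new remainder r_{k+1} = r_{k-1} − q_k·r_k inherits s_{k+1} = s_{k-1} − q_k·s_k, t_{k+1} = t_{k-1} − q_k·t_k, so r_k = a·s_k + b·t_k at every step:
  q = 12: r = 15, s = 1 − 12·0 = 1, t = 0 − 12·1 = -12  (check: 831·1 + 68·(-12) = 15)
  q = 4: r = 8, s = 0 − 4·1 = -4, t = 1 − 4·(-12) = 49  (check: 831·(-4) + 68·49 = 8)
  q = 1: r = 7, s = 1 − 1·(-4) = 5, t = -12 − 1·49 = -61  (check: 831·5 + 68·(-61) = 7)
  q = 1: r = 1, s = -4 − 1·5 = -9, t = 49 − 1·(-61) = 110  (check: 831·(-9) + 68·110 = 1)
The row with r = 1 (the gcd) gives the Bezout coefficients s = -9, t = 110.
Result: 831 · (-9) + 68 · (110) = 1.

gcd(831, 68) = 1; s = -9, t = 110 (check: 831·(-9) + 68·110 = 1).


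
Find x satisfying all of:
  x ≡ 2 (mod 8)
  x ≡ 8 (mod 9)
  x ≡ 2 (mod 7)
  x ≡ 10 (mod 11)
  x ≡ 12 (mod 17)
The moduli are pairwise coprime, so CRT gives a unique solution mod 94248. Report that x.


Product of moduli M = 8 · 9 · 7 · 11 · 17 = 94248.
Merge one congruence at a time:
  Start: x ≡ 2 (mod 8).
  Combine with x ≡ 8 (mod 9); new modulus lcm = 72.
    Write x = 2 + 8·t and substitute into x ≡ 8 (mod 9): 8·t ≡ 8 − 2 = 6 (mod 9).
    The inverse of 8 mod 9 is 8 (since 8·8 = 64 = 7·9 + 1), so t ≡ 8·6 = 48 ≡ 3 (mod 9).
    Then x = 2 + 8·3 = 26, valid modulo lcm(8, 9) = 72: x ≡ 26 (mod 72).
  Combine with x ≡ 2 (mod 7); new modulus lcm = 504.
    Write x = 26 + 72·t and substitute into x ≡ 2 (mod 7): 72·t ≡ 2 − 26 = -24 (mod 7).
    Reduce coefficients mod 7: 2·t ≡ 4 (mod 7).
    The inverse of 2 mod 7 is 4 (since 2·4 = 8 = 1·7 + 1), so t ≡ 4·4 = 16 ≡ 2 (mod 7).
    Then x = 26 + 72·2 = 170, valid modulo lcm(72, 7) = 504: x ≡ 170 (mod 504).
  Combine with x ≡ 10 (mod 11); new modulus lcm = 5544.
    Write x = 170 + 504·t and substitute into x ≡ 10 (mod 11): 504·t ≡ 10 − 170 = -160 (mod 11).
    Reduce coefficients mod 11: 9·t ≡ 5 (mod 11).
    The inverse of 9 mod 11 is 5 (since 9·5 = 45 = 4·11 + 1), so t ≡ 5·5 = 25 ≡ 3 (mod 11).
    Then x = 170 + 504·3 = 1682, valid modulo lcm(504, 11) = 5544: x ≡ 1682 (mod 5544).
  Combine with x ≡ 12 (mod 17); new modulus lcm = 94248.
    Write x = 1682 + 5544·t and substitute into x ≡ 12 (mod 17): 5544·t ≡ 12 − 1682 = -1670 (mod 17).
    Reduce coefficients mod 17: 2·t ≡ 13 (mod 17).
    The inverse of 2 mod 17 is 9 (since 2·9 = 18 = 1·17 + 1), so t ≡ 9·13 = 117 ≡ 15 (mod 17).
    Then x = 1682 + 5544·15 = 84842, valid modulo lcm(5544, 17) = 94248: x ≡ 84842 (mod 94248).
Verify against each original: 84842 mod 8 = 2, 84842 mod 9 = 8, 84842 mod 7 = 2, 84842 mod 11 = 10, 84842 mod 17 = 12.

x ≡ 84842 (mod 94248).


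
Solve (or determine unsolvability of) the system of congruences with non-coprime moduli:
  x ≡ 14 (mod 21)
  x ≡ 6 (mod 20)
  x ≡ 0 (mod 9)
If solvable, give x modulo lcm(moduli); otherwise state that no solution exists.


Moduli 21, 20, 9 are not pairwise coprime, so CRT works modulo lcm(m_i) when all pairwise compatibility conditions hold.
Pairwise compatibility: gcd(m_i, m_j) must divide a_i - a_j for every pair.
Merge one congruence at a time:
  Start: x ≡ 14 (mod 21).
  Combine with x ≡ 6 (mod 20): gcd(21, 20) = 1; 6 - 14 = -8, which IS divisible by 1, so compatible.
    Write x = 14 + 21·t and substitute into x ≡ 6 (mod 20): 21·t ≡ 6 − 14 = -8 (mod 20).
    Reduce coefficients mod 20: 1·t ≡ 12 (mod 20).
    So t ≡ 12 (mod 20).
    Then x = 14 + 21·12 = 266, valid modulo lcm(21, 20) = 420: x ≡ 266 (mod 420).
  Combine with x ≡ 0 (mod 9): gcd(420, 9) = 3, and 0 - 266 = -266 is NOT divisible by 3.
    ⇒ system is inconsistent (no integer solution).

No solution (the system is inconsistent).


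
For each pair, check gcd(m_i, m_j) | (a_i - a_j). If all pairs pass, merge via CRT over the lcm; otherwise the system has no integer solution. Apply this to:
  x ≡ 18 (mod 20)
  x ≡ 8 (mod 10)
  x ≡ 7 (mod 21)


Moduli 20, 10, 21 are not pairwise coprime, so CRT works modulo lcm(m_i) when all pairwise compatibility conditions hold.
Pairwise compatibility: gcd(m_i, m_j) must divide a_i - a_j for every pair.
Merge one congruence at a time:
  Start: x ≡ 18 (mod 20).
  Combine with x ≡ 8 (mod 10): gcd(20, 10) = 10; 8 - 18 = -10, which IS divisible by 10, so compatible.
    Write x = 18 + 20·t and substitute into x ≡ 8 (mod 10): 20·t ≡ 8 − 18 = -10 (mod 10).
    Divide the congruence (and modulus) by g = 10: 2·t ≡ -1 (mod 1).
    Modulo 1 every t works; take t = 0.
    Then x = 18 + 20·0 = 18, valid modulo lcm(20, 10) = 20: x ≡ 18 (mod 20).
  Combine with x ≡ 7 (mod 21): gcd(20, 21) = 1; 7 - 18 = -11, which IS divisible by 1, so compatible.
    Write x = 18 + 20·t and substitute into x ≡ 7 (mod 21): 20·t ≡ 7 − 18 = -11 (mod 21).
    Reduce coefficients mod 21: 20·t ≡ 10 (mod 21).
    The inverse of 20 mod 21 is 20 (since 20·20 = 400 = 19·21 + 1), so t ≡ 20·10 = 200 ≡ 11 (mod 21).
    Then x = 18 + 20·11 = 238, valid modulo lcm(20, 21) = 420: x ≡ 238 (mod 420).
Verify: 238 mod 20 = 18, 238 mod 10 = 8, 238 mod 21 = 7.

x ≡ 238 (mod 420).


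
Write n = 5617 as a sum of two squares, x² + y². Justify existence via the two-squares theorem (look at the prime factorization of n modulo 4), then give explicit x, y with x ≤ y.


Step 1: Factor n = 5617 = 41 · 137.
Step 2: Check the mod-4 condition on each prime factor: 41 ≡ 1 (mod 4), exponent 1; 137 ≡ 1 (mod 4), exponent 1.
All primes ≡ 3 (mod 4) appear to even exponent (or don't appear), so by the two-squares theorem n IS expressible as a sum of two squares.
Step 3: Build a representation. Here n = 41 · 137 is a product of primes ≡ 1 (mod 4). Each prime p ≡ 1 (mod 4) is itself a sum of two squares; find a² by testing p − a² for a perfect square:
  41: 41 − 1² = 40, 41 − 2² = 37, 41 − 3² = 32, 41 − 4² = 25 = 5² ⇒ 41 = 4² + 5².
  137: 137 − 1² = 136, 137 − 2² = 133, 137 − 3² = 128, 137 − 4² = 121 = 11² ⇒ 137 = 4² + 11².
  Combine using the Brahmagupta–Fibonacci identity (a² + b²)(c² + d²) = (ac − bd)² + (ad + bc)² = (ac + bd)² + (ad − bc)²:
  41 · 137 = 5617: from (4² + 5²)(4² + 11²), take (4·4 − 5·11, 4·11 + 5·4) = (16 − 55, 44 + 20) = (-39, 64); dropping signs (only squares matter) gives (39, 64); check 39² + 64² = 1521 + 4096 = 5617 ✓.
Step 4: Order so x ≤ y and verify: 39² + 64² = 1521 + 4096 = 5617 = n. ✓

n = 5617 = 39² + 64² (one valid representation with x ≤ y).


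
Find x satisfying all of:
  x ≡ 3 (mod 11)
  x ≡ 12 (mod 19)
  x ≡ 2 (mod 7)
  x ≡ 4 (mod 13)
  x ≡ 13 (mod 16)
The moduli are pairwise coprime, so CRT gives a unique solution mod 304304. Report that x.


Product of moduli M = 11 · 19 · 7 · 13 · 16 = 304304.
Merge one congruence at a time:
  Start: x ≡ 3 (mod 11).
  Combine with x ≡ 12 (mod 19); new modulus lcm = 209.
    Write x = 3 + 11·t and substitute into x ≡ 12 (mod 19): 11·t ≡ 12 − 3 = 9 (mod 19).
    The inverse of 11 mod 19 is 7 (since 11·7 = 77 = 4·19 + 1), so t ≡ 7·9 = 63 ≡ 6 (mod 19).
    Then x = 3 + 11·6 = 69, valid modulo lcm(11, 19) = 209: x ≡ 69 (mod 209).
  Combine with x ≡ 2 (mod 7); new modulus lcm = 1463.
    Write x = 69 + 209·t and substitute into x ≡ 2 (mod 7): 209·t ≡ 2 − 69 = -67 (mod 7).
    Reduce coefficients mod 7: 6·t ≡ 3 (mod 7).
    The inverse of 6 mod 7 is 6 (since 6·6 = 36 = 5·7 + 1), so t ≡ 6·3 = 18 ≡ 4 (mod 7).
    Then x = 69 + 209·4 = 905, valid modulo lcm(209, 7) = 1463: x ≡ 905 (mod 1463).
  Combine with x ≡ 4 (mod 13); new modulus lcm = 19019.
    Write x = 905 + 1463·t and substitute into x ≡ 4 (mod 13): 1463·t ≡ 4 − 905 = -901 (mod 13).
    Reduce coefficients mod 13: 7·t ≡ 9 (mod 13).
    The inverse of 7 mod 13 is 2 (since 7·2 = 14 = 1·13 + 1), so t ≡ 2·9 = 18 ≡ 5 (mod 13).
    Then x = 905 + 1463·5 = 8220, valid modulo lcm(1463, 13) = 19019: x ≡ 8220 (mod 19019).
  Combine with x ≡ 13 (mod 16); new modulus lcm = 304304.
    Write x = 8220 + 19019·t and substitute into x ≡ 13 (mod 16): 19019·t ≡ 13 − 8220 = -8207 (mod 16).
    Reduce coefficients mod 16: 11·t ≡ 1 (mod 16).
    The inverse of 11 mod 16 is 3 (since 11·3 = 33 = 2·16 + 1), so t ≡ 3·1 = 3 ≡ 3 (mod 16).
    Then x = 8220 + 19019·3 = 65277, valid modulo lcm(19019, 16) = 304304: x ≡ 65277 (mod 304304).
Verify against each original: 65277 mod 11 = 3, 65277 mod 19 = 12, 65277 mod 7 = 2, 65277 mod 13 = 4, 65277 mod 16 = 13.

x ≡ 65277 (mod 304304).


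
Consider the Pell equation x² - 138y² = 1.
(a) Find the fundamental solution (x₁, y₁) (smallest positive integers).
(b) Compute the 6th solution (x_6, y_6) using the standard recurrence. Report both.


Step 1: Find the fundamental solution (x₁, y₁) of x² - 138y² = 1.
  Expand √138 as a continued fraction. a₀ = ⌊√138⌋ = 11; iterate m_{k+1} = d_k·a_k − m_k, d_{k+1} = (138 − m_{k+1}²)/d_k, a_{k+1} = ⌊(a₀ + m_{k+1})/d_{k+1}⌋ (starting m₀ = 0, d₀ = 1), with convergents p_k = a_k·p_{k-1} + p_{k-2}, q_k = a_k·q_{k-1} + q_{k-2} (p₋₁ = 1, q₋₁ = 0):
  k = 0: a₀ = 11; p₀/q₀ = 11/1; p₀² − 138·q₀² = 121 − 138 = -17.
  k = 1: m = 11, d = 17, a = ⌊(11 + 11)/17⌋ = 1; p/q = (1·11 + 1)/(1·1 + 0) = 12/1; p² − 138·q² = 144 − 138 = 6.
  k = 2: m = 6, d = 6, a = ⌊(11 + 6)/6⌋ = 2; p/q = (2·12 + 11)/(2·1 + 1) = 35/3; p² − 138·q² = 1225 − 1242 = -17.
  k = 3: m = 6, d = 17, a = ⌊(11 + 6)/17⌋ = 1; p/q = (1·35 + 12)/(1·3 + 1) = 47/4; p² − 138·q² = 2209 − 2208 = 1.
  The first convergent with p² − 138·q² = 1 gives the fundamental solution (x₁, y₁) = (47, 4).
Step 2: Apply the recurrence (x_{n+1}, y_{n+1}) = (x₁x_n + 138y₁y_n, x₁y_n + y₁x_n) repeatedly.
  From (x_1, y_1) = (47, 4): x_2 = 47·47 + 138·4·4 = 4417; y_2 = 47·4 + 4·47 = 376.
  From (x_2, y_2) = (4417, 376): x_3 = 47·4417 + 138·4·376 = 415151; y_3 = 47·376 + 4·4417 = 35340.
  From (x_3, y_3) = (415151, 35340): x_4 = 47·415151 + 138·4·35340 = 39019777; y_4 = 47·35340 + 4·415151 = 3321584.
  From (x_4, y_4) = (39019777, 3321584): x_5 = 47·39019777 + 138·4·3321584 = 3667443887; y_5 = 47·3321584 + 4·39019777 = 312193556.
  From (x_5, y_5) = (3667443887, 312193556): x_6 = 47·3667443887 + 138·4·312193556 = 344700705601; y_6 = 47·312193556 + 4·3667443887 = 29342872680.
Step 3: Verify x_6² - 138·y_6² = 118818576441827272771201 - 118818576441827272771200 = 1 (should be 1). ✓

(x_1, y_1) = (47, 4); (x_6, y_6) = (344700705601, 29342872680).


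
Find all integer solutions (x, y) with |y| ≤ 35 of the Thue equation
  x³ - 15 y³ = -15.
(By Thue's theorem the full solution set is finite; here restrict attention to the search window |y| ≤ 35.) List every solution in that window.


The equation is x³ - 15y³ = -15. For fixed y, x³ = 15·y³ − 15, so a solution requires the RHS to be a perfect cube.
Strategy: iterate y from -35 to 35, compute RHS = 15·y³ − 15, and check whether it is a (positive or negative) perfect cube.
Check small values of y:
  y = 0: RHS = -15 is not a perfect cube.
  y = 1: RHS = 0 = (0)³ ⇒ x = 0 works.
  y = -1: RHS = -30 is not a perfect cube.
  y = 2: RHS = 105 is not a perfect cube.
  y = -2: RHS = -135 is not a perfect cube.
  y = 3: RHS = 390 is not a perfect cube.
  y = -3: RHS = -420 is not a perfect cube.
Continuing the search up to |y| = 35 finds no further solutions beyond those listed.
Collected solutions: (0, 1).

Solutions (with |y| ≤ 35): (0, 1).


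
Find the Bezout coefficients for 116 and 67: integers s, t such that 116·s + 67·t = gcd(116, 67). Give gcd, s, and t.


Euclidean algorithm on (116, 67) — divide until remainder is 0:
  116 = 1 · 67 + 49
  67 = 1 · 49 + 18
  49 = 2 · 18 + 13
  18 = 1 · 13 + 5
  13 = 2 · 5 + 3
  5 = 1 · 3 + 2
  3 = 1 · 2 + 1
  2 = 2 · 1 + 0
gcd(116, 67) = 1.
Track Bezout coefficients alongside the remainders: start with r₀ = 116 = a·1 + b·0 (s = 1, t = 0) and r₁ = 67 = a·0 + b·1 (s = 0, t = 1); each new remainder r_{k+1} = r_{k-1} − q_k·r_k inherits s_{k+1} = s_{k-1} − q_k·s_k, t_{k+1} = t_{k-1} − q_k·t_k, so r_k = a·s_k + b·t_k at every step:
  q = 1: r = 49, s = 1 − 1·0 = 1, t = 0 − 1·1 = -1  (check: 116·1 + 67·(-1) = 49)
  q = 1: r = 18, s = 0 − 1·1 = -1, t = 1 − 1·(-1) = 2  (check: 116·(-1) + 67·2 = 18)
  q = 2: r = 13, s = 1 − 2·(-1) = 3, t = -1 − 2·2 = -5  (check: 116·3 + 67·(-5) = 13)
  q = 1: r = 5, s = -1 − 1·3 = -4, t = 2 − 1·(-5) = 7  (check: 116·(-4) + 67·7 = 5)
  q = 2: r = 3, s = 3 − 2·(-4) = 11, t = -5 − 2·7 = -19  (check: 116·11 + 67·(-19) = 3)
  q = 1: r = 2, s = -4 − 1·11 = -15, t = 7 − 1·(-19) = 26  (check: 116·(-15) + 67·26 = 2)
  q = 1: r = 1, s = 11 − 1·(-15) = 26, t = -19 − 1·26 = -45  (check: 116·26 + 67·(-45) = 1)
The row with r = 1 (the gcd) gives the Bezout coefficients s = 26, t = -45.
Result: 116 · (26) + 67 · (-45) = 1.

gcd(116, 67) = 1; s = 26, t = -45 (check: 116·26 + 67·(-45) = 1).


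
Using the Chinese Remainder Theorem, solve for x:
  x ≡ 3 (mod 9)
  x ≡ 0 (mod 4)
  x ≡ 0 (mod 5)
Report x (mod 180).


Moduli 9, 4, 5 are pairwise coprime; by CRT there is a unique solution modulo M = 9 · 4 · 5 = 180.
Solve pairwise, accumulating the modulus:
  Start with x ≡ 3 (mod 9).
  Combine with x ≡ 0 (mod 4): since gcd(9, 4) = 1, we get a unique residue mod 36.
    Write x = 3 + 9·t and substitute into x ≡ 0 (mod 4): 9·t ≡ 0 − 3 = -3 (mod 4).
    Reduce coefficients mod 4: 1·t ≡ 1 (mod 4).
    So t ≡ 1 (mod 4).
    Then x = 3 + 9·1 = 12, valid modulo lcm(9, 4) = 36: x ≡ 12 (mod 36).
  Combine with x ≡ 0 (mod 5): since gcd(36, 5) = 1, we get a unique residue mod 180.
    Write x = 12 + 36·t and substitute into x ≡ 0 (mod 5): 36·t ≡ 0 − 12 = -12 (mod 5).
    Reduce coefficients mod 5: 1·t ≡ 3 (mod 5).
    So t ≡ 3 (mod 5).
    Then x = 12 + 36·3 = 120, valid modulo lcm(36, 5) = 180: x ≡ 120 (mod 180).
Verify: 120 mod 9 = 3 ✓, 120 mod 4 = 0 ✓, 120 mod 5 = 0 ✓.

x ≡ 120 (mod 180).


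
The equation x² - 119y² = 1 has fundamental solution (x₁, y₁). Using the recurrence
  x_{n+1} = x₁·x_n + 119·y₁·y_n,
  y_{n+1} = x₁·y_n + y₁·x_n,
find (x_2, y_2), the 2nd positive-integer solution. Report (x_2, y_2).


Step 1: Find the fundamental solution (x₁, y₁) of x² - 119y² = 1.
  Expand √119 as a continued fraction. a₀ = ⌊√119⌋ = 10; iterate m_{k+1} = d_k·a_k − m_k, d_{k+1} = (119 − m_{k+1}²)/d_k, a_{k+1} = ⌊(a₀ + m_{k+1})/d_{k+1}⌋ (starting m₀ = 0, d₀ = 1), with convergents p_k = a_k·p_{k-1} + p_{k-2}, q_k = a_k·q_{k-1} + q_{k-2} (p₋₁ = 1, q₋₁ = 0):
  k = 0: a₀ = 10; p₀/q₀ = 10/1; p₀² − 119·q₀² = 100 − 119 = -19.
  k = 1: m = 10, d = 19, a = ⌊(10 + 10)/19⌋ = 1; p/q = (1·10 + 1)/(1·1 + 0) = 11/1; p² − 119·q² = 121 − 119 = 2.
  k = 2: m = 9, d = 2, a = ⌊(10 + 9)/2⌋ = 9; p/q = (9·11 + 10)/(9·1 + 1) = 109/10; p² − 119·q² = 11881 − 11900 = -19.
  k = 3: m = 9, d = 19, a = ⌊(10 + 9)/19⌋ = 1; p/q = (1·109 + 11)/(1·10 + 1) = 120/11; p² − 119·q² = 14400 − 14399 = 1.
  The first convergent with p² − 119·q² = 1 gives the fundamental solution (x₁, y₁) = (120, 11).
Step 2: Apply the recurrence (x_{n+1}, y_{n+1}) = (x₁x_n + 119y₁y_n, x₁y_n + y₁x_n) repeatedly.
  From (x_1, y_1) = (120, 11): x_2 = 120·120 + 119·11·11 = 28799; y_2 = 120·11 + 11·120 = 2640.
Step 3: Verify x_2² - 119·y_2² = 829382401 - 829382400 = 1 (should be 1). ✓

(x_1, y_1) = (120, 11); (x_2, y_2) = (28799, 2640).


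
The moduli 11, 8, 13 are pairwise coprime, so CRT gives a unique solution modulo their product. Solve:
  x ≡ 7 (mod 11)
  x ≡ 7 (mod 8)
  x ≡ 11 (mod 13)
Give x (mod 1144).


Moduli 11, 8, 13 are pairwise coprime; by CRT there is a unique solution modulo M = 11 · 8 · 13 = 1144.
Solve pairwise, accumulating the modulus:
  Start with x ≡ 7 (mod 11).
  Combine with x ≡ 7 (mod 8): since gcd(11, 8) = 1, we get a unique residue mod 88.
    Write x = 7 + 11·t and substitute into x ≡ 7 (mod 8): 11·t ≡ 7 − 7 = 0 (mod 8).
    Reduce coefficients mod 8: 3·t ≡ 0 (mod 8).
    The inverse of 3 mod 8 is 3 (since 3·3 = 9 = 1·8 + 1), so t ≡ 3·0 = 0 ≡ 0 (mod 8).
    Then x = 7 + 11·0 = 7, valid modulo lcm(11, 8) = 88: x ≡ 7 (mod 88).
  Combine with x ≡ 11 (mod 13): since gcd(88, 13) = 1, we get a unique residue mod 1144.
    Write x = 7 + 88·t and substitute into x ≡ 11 (mod 13): 88·t ≡ 11 − 7 = 4 (mod 13).
    Reduce coefficients mod 13: 10·t ≡ 4 (mod 13).
    The inverse of 10 mod 13 is 4 (since 10·4 = 40 = 3·13 + 1), so t ≡ 4·4 = 16 ≡ 3 (mod 13).
    Then x = 7 + 88·3 = 271, valid modulo lcm(88, 13) = 1144: x ≡ 271 (mod 1144).
Verify: 271 mod 11 = 7 ✓, 271 mod 8 = 7 ✓, 271 mod 13 = 11 ✓.

x ≡ 271 (mod 1144).


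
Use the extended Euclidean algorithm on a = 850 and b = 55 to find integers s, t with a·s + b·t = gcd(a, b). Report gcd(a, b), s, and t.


Euclidean algorithm on (850, 55) — divide until remainder is 0:
  850 = 15 · 55 + 25
  55 = 2 · 25 + 5
  25 = 5 · 5 + 0
gcd(850, 55) = 5.
Track Bezout coefficients alongside the remainders: start with r₀ = 850 = a·1 + b·0 (s = 1, t = 0) and r₁ = 55 = a·0 + b·1 (s = 0, t = 1); each new remainder r_{k+1} = r_{k-1} − q_k·r_k inherits s_{k+1} = s_{k-1} − q_k·s_k, t_{k+1} = t_{k-1} − q_k·t_k, so r_k = a·s_k + b·t_k at every step:
  q = 15: r = 25, s = 1 − 15·0 = 1, t = 0 − 15·1 = -15  (check: 850·1 + 55·(-15) = 25)
  q = 2: r = 5, s = 0 − 2·1 = -2, t = 1 − 2·(-15) = 31  (check: 850·(-2) + 55·31 = 5)
The row with r = 5 (the gcd) gives the Bezout coefficients s = -2, t = 31.
Result: 850 · (-2) + 55 · (31) = 5.

gcd(850, 55) = 5; s = -2, t = 31 (check: 850·(-2) + 55·31 = 5).


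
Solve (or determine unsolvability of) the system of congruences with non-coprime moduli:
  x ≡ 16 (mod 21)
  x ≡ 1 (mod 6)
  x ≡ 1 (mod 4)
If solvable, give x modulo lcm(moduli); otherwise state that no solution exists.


Moduli 21, 6, 4 are not pairwise coprime, so CRT works modulo lcm(m_i) when all pairwise compatibility conditions hold.
Pairwise compatibility: gcd(m_i, m_j) must divide a_i - a_j for every pair.
Merge one congruence at a time:
  Start: x ≡ 16 (mod 21).
  Combine with x ≡ 1 (mod 6): gcd(21, 6) = 3; 1 - 16 = -15, which IS divisible by 3, so compatible.
    Write x = 16 + 21·t and substitute into x ≡ 1 (mod 6): 21·t ≡ 1 − 16 = -15 (mod 6).
    Divide the congruence (and modulus) by g = 3: 7·t ≡ -5 (mod 2).
    Reduce coefficients mod 2: 1·t ≡ 1 (mod 2).
    So t ≡ 1 (mod 2).
    Then x = 16 + 21·1 = 37, valid modulo lcm(21, 6) = 42: x ≡ 37 (mod 42).
  Combine with x ≡ 1 (mod 4): gcd(42, 4) = 2; 1 - 37 = -36, which IS divisible by 2, so compatible.
    Write x = 37 + 42·t and substitute into x ≡ 1 (mod 4): 42·t ≡ 1 − 37 = -36 (mod 4).
    Divide the congruence (and modulus) by g = 2: 21·t ≡ -18 (mod 2).
    Reduce coefficients mod 2: 1·t ≡ 0 (mod 2).
    So t ≡ 0 (mod 2).
    Then x = 37 + 42·0 = 37, valid modulo lcm(42, 4) = 84: x ≡ 37 (mod 84).
Verify: 37 mod 21 = 16, 37 mod 6 = 1, 37 mod 4 = 1.

x ≡ 37 (mod 84).


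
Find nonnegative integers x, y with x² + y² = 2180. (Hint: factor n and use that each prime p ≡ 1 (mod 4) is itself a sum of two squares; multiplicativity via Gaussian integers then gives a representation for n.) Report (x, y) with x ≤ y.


Step 1: Factor n = 2180 = 2^2 · 5 · 109.
Step 2: Check the mod-4 condition on each prime factor: 2 = 2 (special); 5 ≡ 1 (mod 4), exponent 1; 109 ≡ 1 (mod 4), exponent 1.
All primes ≡ 3 (mod 4) appear to even exponent (or don't appear), so by the two-squares theorem n IS expressible as a sum of two squares.
Step 3: Build a representation. Group n = k² · m with k = 2 and m = 5 · 109 = 545 (a product of primes ≡ 1 (mod 4)); a representation of m scales to one of n via (k·x)² + (k·y)² = k²(x² + y²). Each prime p ≡ 1 (mod 4) is itself a sum of two squares; find a² by testing p − a² for a perfect square:
  5: 5 − 1² = 4 = 2² ⇒ 5 = 1² + 2².
  109: 109 − 1² = 108, 109 − 2² = 105, 109 − 3² = 100 = 10² ⇒ 109 = 3² + 10².
  Combine using the Brahmagupta–Fibonacci identity (a² + b²)(c² + d²) = (ac − bd)² + (ad + bc)² = (ac + bd)² + (ad − bc)²:
  5 · 109 = 545: from (1² + 2²)(3² + 10²), take (1·3 − 2·10, 1·10 + 2·3) = (3 − 20, 10 + 6) = (-17, 16); dropping signs (only squares matter) gives (17, 16); check 17² + 16² = 289 + 256 = 545 ✓.
  Scale by k = 2: (2·17, 2·16) = (34, 32).
Step 4: Order so x ≤ y and verify: 32² + 34² = 1024 + 1156 = 2180 = n. ✓

n = 2180 = 32² + 34² (one valid representation with x ≤ y).


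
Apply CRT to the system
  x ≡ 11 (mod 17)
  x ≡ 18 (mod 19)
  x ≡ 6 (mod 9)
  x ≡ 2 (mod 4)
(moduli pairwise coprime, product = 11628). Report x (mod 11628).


Product of moduli M = 17 · 19 · 9 · 4 = 11628.
Merge one congruence at a time:
  Start: x ≡ 11 (mod 17).
  Combine with x ≡ 18 (mod 19); new modulus lcm = 323.
    Write x = 11 + 17·t and substitute into x ≡ 18 (mod 19): 17·t ≡ 18 − 11 = 7 (mod 19).
    The inverse of 17 mod 19 is 9 (since 17·9 = 153 = 8·19 + 1), so t ≡ 9·7 = 63 ≡ 6 (mod 19).
    Then x = 11 + 17·6 = 113, valid modulo lcm(17, 19) = 323: x ≡ 113 (mod 323).
  Combine with x ≡ 6 (mod 9); new modulus lcm = 2907.
    Write x = 113 + 323·t and substitute into x ≡ 6 (mod 9): 323·t ≡ 6 − 113 = -107 (mod 9).
    Reduce coefficients mod 9: 8·t ≡ 1 (mod 9).
    The inverse of 8 mod 9 is 8 (since 8·8 = 64 = 7·9 + 1), so t ≡ 8·1 = 8 ≡ 8 (mod 9).
    Then x = 113 + 323·8 = 2697, valid modulo lcm(323, 9) = 2907: x ≡ 2697 (mod 2907).
  Combine with x ≡ 2 (mod 4); new modulus lcm = 11628.
    Write x = 2697 + 2907·t and substitute into x ≡ 2 (mod 4): 2907·t ≡ 2 − 2697 = -2695 (mod 4).
    Reduce coefficients mod 4: 3·t ≡ 1 (mod 4).
    The inverse of 3 mod 4 is 3 (since 3·3 = 9 = 2·4 + 1), so t ≡ 3·1 = 3 ≡ 3 (mod 4).
    Then x = 2697 + 2907·3 = 11418, valid modulo lcm(2907, 4) = 11628: x ≡ 11418 (mod 11628).
Verify against each original: 11418 mod 17 = 11, 11418 mod 19 = 18, 11418 mod 9 = 6, 11418 mod 4 = 2.

x ≡ 11418 (mod 11628).


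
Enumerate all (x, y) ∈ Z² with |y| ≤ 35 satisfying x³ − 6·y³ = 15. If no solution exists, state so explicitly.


The equation is x³ - 6y³ = 15. For fixed y, x³ = 6·y³ + 15, so a solution requires the RHS to be a perfect cube.
Strategy: iterate y from -35 to 35, compute RHS = 6·y³ + 15, and check whether it is a (positive or negative) perfect cube.
Check small values of y:
  y = 0: RHS = 15 is not a perfect cube.
  y = 1: RHS = 21 is not a perfect cube.
  y = -1: RHS = 9 is not a perfect cube.
  y = 2: RHS = 63 is not a perfect cube.
  y = -2: RHS = -33 is not a perfect cube.
  y = 3: RHS = 177 is not a perfect cube.
  y = -3: RHS = -147 is not a perfect cube.
Continuing the search up to |y| = 35 finds no solutions either.
No (x, y) in the scanned range satisfies the equation.

No integer solutions with |y| ≤ 35.


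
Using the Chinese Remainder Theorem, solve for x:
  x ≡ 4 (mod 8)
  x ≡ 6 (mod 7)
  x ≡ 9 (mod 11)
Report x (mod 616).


Moduli 8, 7, 11 are pairwise coprime; by CRT there is a unique solution modulo M = 8 · 7 · 11 = 616.
Solve pairwise, accumulating the modulus:
  Start with x ≡ 4 (mod 8).
  Combine with x ≡ 6 (mod 7): since gcd(8, 7) = 1, we get a unique residue mod 56.
    Write x = 4 + 8·t and substitute into x ≡ 6 (mod 7): 8·t ≡ 6 − 4 = 2 (mod 7).
    Reduce coefficients mod 7: 1·t ≡ 2 (mod 7).
    So t ≡ 2 (mod 7).
    Then x = 4 + 8·2 = 20, valid modulo lcm(8, 7) = 56: x ≡ 20 (mod 56).
  Combine with x ≡ 9 (mod 11): since gcd(56, 11) = 1, we get a unique residue mod 616.
    Write x = 20 + 56·t and substitute into x ≡ 9 (mod 11): 56·t ≡ 9 − 20 = -11 (mod 11).
    Reduce coefficients mod 11: 1·t ≡ 0 (mod 11).
    So t ≡ 0 (mod 11).
    Then x = 20 + 56·0 = 20, valid modulo lcm(56, 11) = 616: x ≡ 20 (mod 616).
Verify: 20 mod 8 = 4 ✓, 20 mod 7 = 6 ✓, 20 mod 11 = 9 ✓.

x ≡ 20 (mod 616).


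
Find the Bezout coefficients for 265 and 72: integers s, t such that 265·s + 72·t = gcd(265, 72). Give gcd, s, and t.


Euclidean algorithm on (265, 72) — divide until remainder is 0:
  265 = 3 · 72 + 49
  72 = 1 · 49 + 23
  49 = 2 · 23 + 3
  23 = 7 · 3 + 2
  3 = 1 · 2 + 1
  2 = 2 · 1 + 0
gcd(265, 72) = 1.
Track Bezout coefficients alongside the remainders: start with r₀ = 265 = a·1 + b·0 (s = 1, t = 0) and r₁ = 72 = a·0 + b·1 (s = 0, t = 1); each new remainder r_{k+1} = r_{k-1} − q_k·r_k inherits s_{k+1} = s_{k-1} − q_k·s_k, t_{k+1} = t_{k-1} − q_k·t_k, so r_k = a·s_k + b·t_k at every step:
  q = 3: r = 49, s = 1 − 3·0 = 1, t = 0 − 3·1 = -3  (check: 265·1 + 72·(-3) = 49)
  q = 1: r = 23, s = 0 − 1·1 = -1, t = 1 − 1·(-3) = 4  (check: 265·(-1) + 72·4 = 23)
  q = 2: r = 3, s = 1 − 2·(-1) = 3, t = -3 − 2·4 = -11  (check: 265·3 + 72·(-11) = 3)
  q = 7: r = 2, s = -1 − 7·3 = -22, t = 4 − 7·(-11) = 81  (check: 265·(-22) + 72·81 = 2)
  q = 1: r = 1, s = 3 − 1·(-22) = 25, t = -11 − 1·81 = -92  (check: 265·25 + 72·(-92) = 1)
The row with r = 1 (the gcd) gives the Bezout coefficients s = 25, t = -92.
Result: 265 · (25) + 72 · (-92) = 1.

gcd(265, 72) = 1; s = 25, t = -92 (check: 265·25 + 72·(-92) = 1).


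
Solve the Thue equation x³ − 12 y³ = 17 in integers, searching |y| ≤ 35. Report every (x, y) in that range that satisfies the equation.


The equation is x³ - 12y³ = 17. For fixed y, x³ = 12·y³ + 17, so a solution requires the RHS to be a perfect cube.
Strategy: iterate y from -35 to 35, compute RHS = 12·y³ + 17, and check whether it is a (positive or negative) perfect cube.
Check small values of y:
  y = 0: RHS = 17 is not a perfect cube.
  y = 1: RHS = 29 is not a perfect cube.
  y = -1: RHS = 5 is not a perfect cube.
  y = 2: RHS = 113 is not a perfect cube.
  y = -2: RHS = -79 is not a perfect cube.
  y = 3: RHS = 341 is not a perfect cube.
  y = -3: RHS = -307 is not a perfect cube.
Continuing the search up to |y| = 35 finds no solutions either.
No (x, y) in the scanned range satisfies the equation.

No integer solutions with |y| ≤ 35.


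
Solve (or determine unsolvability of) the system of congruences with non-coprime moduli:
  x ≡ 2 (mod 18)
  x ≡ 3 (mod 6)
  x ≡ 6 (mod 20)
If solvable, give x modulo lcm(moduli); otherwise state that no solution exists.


Moduli 18, 6, 20 are not pairwise coprime, so CRT works modulo lcm(m_i) when all pairwise compatibility conditions hold.
Pairwise compatibility: gcd(m_i, m_j) must divide a_i - a_j for every pair.
Merge one congruence at a time:
  Start: x ≡ 2 (mod 18).
  Combine with x ≡ 3 (mod 6): gcd(18, 6) = 6, and 3 - 2 = 1 is NOT divisible by 6.
    ⇒ system is inconsistent (no integer solution).

No solution (the system is inconsistent).


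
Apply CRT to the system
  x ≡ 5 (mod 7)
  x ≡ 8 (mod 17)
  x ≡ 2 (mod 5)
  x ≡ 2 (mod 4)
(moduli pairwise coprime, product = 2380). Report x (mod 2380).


Product of moduli M = 7 · 17 · 5 · 4 = 2380.
Merge one congruence at a time:
  Start: x ≡ 5 (mod 7).
  Combine with x ≡ 8 (mod 17); new modulus lcm = 119.
    Write x = 5 + 7·t and substitute into x ≡ 8 (mod 17): 7·t ≡ 8 − 5 = 3 (mod 17).
    The inverse of 7 mod 17 is 5 (since 7·5 = 35 = 2·17 + 1), so t ≡ 5·3 = 15 ≡ 15 (mod 17).
    Then x = 5 + 7·15 = 110, valid modulo lcm(7, 17) = 119: x ≡ 110 (mod 119).
  Combine with x ≡ 2 (mod 5); new modulus lcm = 595.
    Write x = 110 + 119·t and substitute into x ≡ 2 (mod 5): 119·t ≡ 2 − 110 = -108 (mod 5).
    Reduce coefficients mod 5: 4·t ≡ 2 (mod 5).
    The inverse of 4 mod 5 is 4 (since 4·4 = 16 = 3·5 + 1), so t ≡ 4·2 = 8 ≡ 3 (mod 5).
    Then x = 110 + 119·3 = 467, valid modulo lcm(119, 5) = 595: x ≡ 467 (mod 595).
  Combine with x ≡ 2 (mod 4); new modulus lcm = 2380.
    Write x = 467 + 595·t and substitute into x ≡ 2 (mod 4): 595·t ≡ 2 − 467 = -465 (mod 4).
    Reduce coefficients mod 4: 3·t ≡ 3 (mod 4).
    The inverse of 3 mod 4 is 3 (since 3·3 = 9 = 2·4 + 1), so t ≡ 3·3 = 9 ≡ 1 (mod 4).
    Then x = 467 + 595·1 = 1062, valid modulo lcm(595, 4) = 2380: x ≡ 1062 (mod 2380).
Verify against each original: 1062 mod 7 = 5, 1062 mod 17 = 8, 1062 mod 5 = 2, 1062 mod 4 = 2.

x ≡ 1062 (mod 2380).


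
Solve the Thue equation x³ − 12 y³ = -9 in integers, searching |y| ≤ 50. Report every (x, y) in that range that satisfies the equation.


The equation is x³ - 12y³ = -9. For fixed y, x³ = 12·y³ − 9, so a solution requires the RHS to be a perfect cube.
Strategy: iterate y from -50 to 50, compute RHS = 12·y³ − 9, and check whether it is a (positive or negative) perfect cube.
Check small values of y:
  y = 0: RHS = -9 is not a perfect cube.
  y = 1: RHS = 3 is not a perfect cube.
  y = -1: RHS = -21 is not a perfect cube.
  y = 2: RHS = 87 is not a perfect cube.
  y = -2: RHS = -105 is not a perfect cube.
  y = 3: RHS = 315 is not a perfect cube.
  y = -3: RHS = -333 is not a perfect cube.
Continuing the search up to |y| = 50 finds no solutions either.
No (x, y) in the scanned range satisfies the equation.

No integer solutions with |y| ≤ 50.


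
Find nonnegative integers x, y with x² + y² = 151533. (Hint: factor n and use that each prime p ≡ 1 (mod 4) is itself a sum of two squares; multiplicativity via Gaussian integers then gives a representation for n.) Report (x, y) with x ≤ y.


Step 1: Factor n = 151533 = 3^2 · 113 · 149.
Step 2: Check the mod-4 condition on each prime factor: 3 ≡ 3 (mod 4), exponent 2 (must be even); 113 ≡ 1 (mod 4), exponent 1; 149 ≡ 1 (mod 4), exponent 1.
All primes ≡ 3 (mod 4) appear to even exponent (or don't appear), so by the two-squares theorem n IS expressible as a sum of two squares.
Step 3: Build a representation. Group n = k² · m with k = 3 and m = 113 · 149 = 16837 (a product of primes ≡ 1 (mod 4)); a representation of m scales to one of n via (k·x)² + (k·y)² = k²(x² + y²). Each prime p ≡ 1 (mod 4) is itself a sum of two squares; find a² by testing p − a² for a perfect square:
  113: 113 − 1² = 112, 113 − 2² = 109, 113 − 3² = 104, 113 − 4² = 97, 113 − 5² = 88, 113 − 6² = 77, 113 − 7² = 64 = 8² ⇒ 113 = 7² + 8².
  149: 149 − 1² = 148, 149 − 2² = 145, 149 − 3² = 140, 149 − 4² = 133, 149 − 5² = 124, 149 − 6² = 113, 149 − 7² = 100 = 10² ⇒ 149 = 7² + 10².
  Combine using the Brahmagupta–Fibonacci identity (a² + b²)(c² + d²) = (ac − bd)² + (ad + bc)² = (ac + bd)² + (ad − bc)²:
  113 · 149 = 16837: from (7² + 8²)(7² + 10²), take (7·7 − 8·10, 7·10 + 8·7) = (49 − 80, 70 + 56) = (-31, 126); dropping signs (only squares matter) gives (31, 126); check 31² + 126² = 961 + 15876 = 16837 ✓.
  Scale by k = 3: (3·31, 3·126) = (93, 378).
Step 4: Order so x ≤ y and verify: 93² + 378² = 8649 + 142884 = 151533 = n. ✓

n = 151533 = 93² + 378² (one valid representation with x ≤ y).


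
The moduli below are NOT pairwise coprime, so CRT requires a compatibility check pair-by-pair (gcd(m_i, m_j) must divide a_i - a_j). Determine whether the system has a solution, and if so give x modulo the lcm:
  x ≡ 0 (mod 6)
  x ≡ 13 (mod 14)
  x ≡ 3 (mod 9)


Moduli 6, 14, 9 are not pairwise coprime, so CRT works modulo lcm(m_i) when all pairwise compatibility conditions hold.
Pairwise compatibility: gcd(m_i, m_j) must divide a_i - a_j for every pair.
Merge one congruence at a time:
  Start: x ≡ 0 (mod 6).
  Combine with x ≡ 13 (mod 14): gcd(6, 14) = 2, and 13 - 0 = 13 is NOT divisible by 2.
    ⇒ system is inconsistent (no integer solution).

No solution (the system is inconsistent).


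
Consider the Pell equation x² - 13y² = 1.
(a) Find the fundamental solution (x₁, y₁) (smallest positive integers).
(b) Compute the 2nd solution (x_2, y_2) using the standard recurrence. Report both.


Step 1: Find the fundamental solution (x₁, y₁) of x² - 13y² = 1.
  Expand √13 as a continued fraction. a₀ = ⌊√13⌋ = 3; iterate m_{k+1} = d_k·a_k − m_k, d_{k+1} = (13 − m_{k+1}²)/d_k, a_{k+1} = ⌊(a₀ + m_{k+1})/d_{k+1}⌋ (starting m₀ = 0, d₀ = 1), with convergents p_k = a_k·p_{k-1} + p_{k-2}, q_k = a_k·q_{k-1} + q_{k-2} (p₋₁ = 1, q₋₁ = 0):
  k = 0: a₀ = 3; p₀/q₀ = 3/1; p₀² − 13·q₀² = 9 − 13 = -4.
  k = 1: m = 3, d = 4, a = ⌊(3 + 3)/4⌋ = 1; p/q = (1·3 + 1)/(1·1 + 0) = 4/1; p² − 13·q² = 16 − 13 = 3.
  k = 2: m = 1, d = 3, a = ⌊(3 + 1)/3⌋ = 1; p/q = (1·4 + 3)/(1·1 + 1) = 7/2; p² − 13·q² = 49 − 52 = -3.
  k = 3: m = 2, d = 3, a = ⌊(3 + 2)/3⌋ = 1; p/q = (1·7 + 4)/(1·2 + 1) = 11/3; p² − 13·q² = 121 − 117 = 4.
  k = 4: m = 1, d = 4, a = ⌊(3 + 1)/4⌋ = 1; p/q = (1·11 + 7)/(1·3 + 2) = 18/5; p² − 13·q² = 324 − 325 = -1.
  k = 5: m = 3, d = 1, a = ⌊(3 + 3)/1⌋ = 6; p/q = (6·18 + 11)/(6·5 + 3) = 119/33; p² − 13·q² = 14161 − 14157 = 4.
  k = 6: m = 3, d = 4, a = ⌊(3 + 3)/4⌋ = 1; p/q = (1·119 + 18)/(1·33 + 5) = 137/38; p² − 13·q² = 18769 − 18772 = -3.
  k = 7: m = 1, d = 3, a = ⌊(3 + 1)/3⌋ = 1; p/q = (1·137 + 119)/(1·38 + 33) = 256/71; p² − 13·q² = 65536 − 65533 = 3.
  k = 8: m = 2, d = 3, a = ⌊(3 + 2)/3⌋ = 1; p/q = (1·256 + 137)/(1·71 + 38) = 393/109; p² − 13·q² = 154449 − 154453 = -4.
  k = 9: m = 1, d = 4, a = ⌊(3 + 1)/4⌋ = 1; p/q = (1·393 + 256)/(1·109 + 71) = 649/180; p² − 13·q² = 421201 − 421200 = 1.
  The first convergent with p² − 13·q² = 1 gives the fundamental solution (x₁, y₁) = (649, 180).
Step 2: Apply the recurrence (x_{n+1}, y_{n+1}) = (x₁x_n + 13y₁y_n, x₁y_n + y₁x_n) repeatedly.
  From (x_1, y_1) = (649, 180): x_2 = 649·649 + 13·180·180 = 842401; y_2 = 649·180 + 180·649 = 233640.
Step 3: Verify x_2² - 13·y_2² = 709639444801 - 709639444800 = 1 (should be 1). ✓

(x_1, y_1) = (649, 180); (x_2, y_2) = (842401, 233640).


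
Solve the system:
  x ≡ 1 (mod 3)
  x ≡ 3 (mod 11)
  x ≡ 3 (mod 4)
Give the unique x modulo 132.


Moduli 3, 11, 4 are pairwise coprime; by CRT there is a unique solution modulo M = 3 · 11 · 4 = 132.
Solve pairwise, accumulating the modulus:
  Start with x ≡ 1 (mod 3).
  Combine with x ≡ 3 (mod 11): since gcd(3, 11) = 1, we get a unique residue mod 33.
    Write x = 1 + 3·t and substitute into x ≡ 3 (mod 11): 3·t ≡ 3 − 1 = 2 (mod 11).
    The inverse of 3 mod 11 is 4 (since 3·4 = 12 = 1·11 + 1), so t ≡ 4·2 = 8 ≡ 8 (mod 11).
    Then x = 1 + 3·8 = 25, valid modulo lcm(3, 11) = 33: x ≡ 25 (mod 33).
  Combine with x ≡ 3 (mod 4): since gcd(33, 4) = 1, we get a unique residue mod 132.
    Write x = 25 + 33·t and substitute into x ≡ 3 (mod 4): 33·t ≡ 3 − 25 = -22 (mod 4).
    Reduce coefficients mod 4: 1·t ≡ 2 (mod 4).
    So t ≡ 2 (mod 4).
    Then x = 25 + 33·2 = 91, valid modulo lcm(33, 4) = 132: x ≡ 91 (mod 132).
Verify: 91 mod 3 = 1 ✓, 91 mod 11 = 3 ✓, 91 mod 4 = 3 ✓.

x ≡ 91 (mod 132).


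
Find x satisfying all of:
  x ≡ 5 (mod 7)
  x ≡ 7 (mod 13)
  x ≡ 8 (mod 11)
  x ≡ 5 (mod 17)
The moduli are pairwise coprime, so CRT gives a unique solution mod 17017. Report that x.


Product of moduli M = 7 · 13 · 11 · 17 = 17017.
Merge one congruence at a time:
  Start: x ≡ 5 (mod 7).
  Combine with x ≡ 7 (mod 13); new modulus lcm = 91.
    Write x = 5 + 7·t and substitute into x ≡ 7 (mod 13): 7·t ≡ 7 − 5 = 2 (mod 13).
    The inverse of 7 mod 13 is 2 (since 7·2 = 14 = 1·13 + 1), so t ≡ 2·2 = 4 ≡ 4 (mod 13).
    Then x = 5 + 7·4 = 33, valid modulo lcm(7, 13) = 91: x ≡ 33 (mod 91).
  Combine with x ≡ 8 (mod 11); new modulus lcm = 1001.
    Write x = 33 + 91·t and substitute into x ≡ 8 (mod 11): 91·t ≡ 8 − 33 = -25 (mod 11).
    Reduce coefficients mod 11: 3·t ≡ 8 (mod 11).
    The inverse of 3 mod 11 is 4 (since 3·4 = 12 = 1·11 + 1), so t ≡ 4·8 = 32 ≡ 10 (mod 11).
    Then x = 33 + 91·10 = 943, valid modulo lcm(91, 11) = 1001: x ≡ 943 (mod 1001).
  Combine with x ≡ 5 (mod 17); new modulus lcm = 17017.
    Write x = 943 + 1001·t and substitute into x ≡ 5 (mod 17): 1001·t ≡ 5 − 943 = -938 (mod 17).
    Reduce coefficients mod 17: 15·t ≡ 14 (mod 17).
    The inverse of 15 mod 17 is 8 (since 15·8 = 120 = 7·17 + 1), so t ≡ 8·14 = 112 ≡ 10 (mod 17).
    Then x = 943 + 1001·10 = 10953, valid modulo lcm(1001, 17) = 17017: x ≡ 10953 (mod 17017).
Verify against each original: 10953 mod 7 = 5, 10953 mod 13 = 7, 10953 mod 11 = 8, 10953 mod 17 = 5.

x ≡ 10953 (mod 17017).


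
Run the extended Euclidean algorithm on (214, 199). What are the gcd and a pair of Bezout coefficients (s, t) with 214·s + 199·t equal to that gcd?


Euclidean algorithm on (214, 199) — divide until remainder is 0:
  214 = 1 · 199 + 15
  199 = 13 · 15 + 4
  15 = 3 · 4 + 3
  4 = 1 · 3 + 1
  3 = 3 · 1 + 0
gcd(214, 199) = 1.
Track Bezout coefficients alongside the remainders: start with r₀ = 214 = a·1 + b·0 (s = 1, t = 0) and r₁ = 199 = a·0 + b·1 (s = 0, t = 1); each new remainder r_{k+1} = r_{k-1} − q_k·r_k inherits s_{k+1} = s_{k-1} − q_k·s_k, t_{k+1} = t_{k-1} − q_k·t_k, so r_k = a·s_k + b·t_k at every step:
  q = 1: r = 15, s = 1 − 1·0 = 1, t = 0 − 1·1 = -1  (check: 214·1 + 199·(-1) = 15)
  q = 13: r = 4, s = 0 − 13·1 = -13, t = 1 − 13·(-1) = 14  (check: 214·(-13) + 199·14 = 4)
  q = 3: r = 3, s = 1 − 3·(-13) = 40, t = -1 − 3·14 = -43  (check: 214·40 + 199·(-43) = 3)
  q = 1: r = 1, s = -13 − 1·40 = -53, t = 14 − 1·(-43) = 57  (check: 214·(-53) + 199·57 = 1)
The row with r = 1 (the gcd) gives the Bezout coefficients s = -53, t = 57.
Result: 214 · (-53) + 199 · (57) = 1.

gcd(214, 199) = 1; s = -53, t = 57 (check: 214·(-53) + 199·57 = 1).


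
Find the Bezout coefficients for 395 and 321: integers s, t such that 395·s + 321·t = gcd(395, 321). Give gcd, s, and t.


Euclidean algorithm on (395, 321) — divide until remainder is 0:
  395 = 1 · 321 + 74
  321 = 4 · 74 + 25
  74 = 2 · 25 + 24
  25 = 1 · 24 + 1
  24 = 24 · 1 + 0
gcd(395, 321) = 1.
Track Bezout coefficients alongside the remainders: start with r₀ = 395 = a·1 + b·0 (s = 1, t = 0) and r₁ = 321 = a·0 + b·1 (s = 0, t = 1); each new remainder r_{k+1} = r_{k-1} − q_k·r_k inherits s_{k+1} = s_{k-1} − q_k·s_k, t_{k+1} = t_{k-1} − q_k·t_k, so r_k = a·s_k + b·t_k at every step:
  q = 1: r = 74, s = 1 − 1·0 = 1, t = 0 − 1·1 = -1  (check: 395·1 + 321·(-1) = 74)
  q = 4: r = 25, s = 0 − 4·1 = -4, t = 1 − 4·(-1) = 5  (check: 395·(-4) + 321·5 = 25)
  q = 2: r = 24, s = 1 − 2·(-4) = 9, t = -1 − 2·5 = -11  (check: 395·9 + 321·(-11) = 24)
  q = 1: r = 1, s = -4 − 1·9 = -13, t = 5 − 1·(-11) = 16  (check: 395·(-13) + 321·16 = 1)
The row with r = 1 (the gcd) gives the Bezout coefficients s = -13, t = 16.
Result: 395 · (-13) + 321 · (16) = 1.

gcd(395, 321) = 1; s = -13, t = 16 (check: 395·(-13) + 321·16 = 1).
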